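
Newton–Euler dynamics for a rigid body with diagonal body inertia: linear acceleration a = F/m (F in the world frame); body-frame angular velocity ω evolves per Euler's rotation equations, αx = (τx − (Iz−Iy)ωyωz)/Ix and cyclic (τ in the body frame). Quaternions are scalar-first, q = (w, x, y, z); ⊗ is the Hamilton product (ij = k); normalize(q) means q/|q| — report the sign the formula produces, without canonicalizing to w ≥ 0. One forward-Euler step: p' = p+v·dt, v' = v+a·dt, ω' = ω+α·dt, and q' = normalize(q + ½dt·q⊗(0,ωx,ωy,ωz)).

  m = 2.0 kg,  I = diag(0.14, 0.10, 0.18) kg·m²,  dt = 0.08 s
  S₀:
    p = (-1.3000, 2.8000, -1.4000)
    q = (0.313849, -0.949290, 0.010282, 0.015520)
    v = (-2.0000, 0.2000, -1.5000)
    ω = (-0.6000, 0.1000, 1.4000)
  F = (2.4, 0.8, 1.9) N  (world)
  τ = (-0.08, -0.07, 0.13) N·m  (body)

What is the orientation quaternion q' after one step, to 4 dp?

q' = (0.2896, -0.9545, 0.0642, 0.0295)

2q̇ = q⊗(0,ω) = (-0.5923302, -0.1754666, 1.3510789, 0.3506288)
updated quaternion q' = (0.2896, -0.9545, 0.0642, 0.0295)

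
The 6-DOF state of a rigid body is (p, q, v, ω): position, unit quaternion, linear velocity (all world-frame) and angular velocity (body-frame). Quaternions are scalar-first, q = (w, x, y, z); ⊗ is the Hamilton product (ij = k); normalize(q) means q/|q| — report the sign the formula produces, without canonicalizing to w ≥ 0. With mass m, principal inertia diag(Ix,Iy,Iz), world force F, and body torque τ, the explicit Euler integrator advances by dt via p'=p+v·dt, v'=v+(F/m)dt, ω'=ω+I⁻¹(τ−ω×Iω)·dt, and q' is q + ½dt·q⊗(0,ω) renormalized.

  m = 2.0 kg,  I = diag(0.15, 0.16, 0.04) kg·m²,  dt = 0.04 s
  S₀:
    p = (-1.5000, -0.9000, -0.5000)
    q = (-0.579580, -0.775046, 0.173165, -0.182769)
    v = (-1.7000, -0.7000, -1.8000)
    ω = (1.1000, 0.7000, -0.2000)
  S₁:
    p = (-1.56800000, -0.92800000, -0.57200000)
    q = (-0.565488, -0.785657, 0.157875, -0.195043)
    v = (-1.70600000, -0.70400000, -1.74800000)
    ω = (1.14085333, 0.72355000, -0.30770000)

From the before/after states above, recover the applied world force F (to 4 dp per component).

v₁ − v₀ = (-0.00600000, -0.00400000, 0.05200000)
applied force F = (-0.3000, -0.2000, 2.6000)

F = (-0.3000, -0.2000, 2.6000)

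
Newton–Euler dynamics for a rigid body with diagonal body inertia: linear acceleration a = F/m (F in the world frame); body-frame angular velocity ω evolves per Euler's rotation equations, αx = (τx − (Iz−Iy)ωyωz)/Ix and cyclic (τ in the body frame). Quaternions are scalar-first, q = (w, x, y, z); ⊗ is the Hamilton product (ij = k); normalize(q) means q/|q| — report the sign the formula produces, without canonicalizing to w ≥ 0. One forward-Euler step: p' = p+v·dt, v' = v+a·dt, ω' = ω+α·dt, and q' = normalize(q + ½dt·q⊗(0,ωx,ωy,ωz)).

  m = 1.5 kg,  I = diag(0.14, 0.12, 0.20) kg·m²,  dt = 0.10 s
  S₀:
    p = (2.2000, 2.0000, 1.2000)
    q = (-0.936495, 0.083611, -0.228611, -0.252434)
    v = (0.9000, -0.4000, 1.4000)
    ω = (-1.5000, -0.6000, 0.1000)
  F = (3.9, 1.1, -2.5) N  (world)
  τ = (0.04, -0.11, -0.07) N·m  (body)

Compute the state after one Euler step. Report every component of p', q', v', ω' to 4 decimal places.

a = (2.6000, 0.7333, -1.6667)
p + v·dt = (2.2900, 1.9600, 1.3400)
v' = v + a·dt = (1.1600, -0.3267, 1.2333)
α = I⁻¹(τ − ω×Iω) = (0.3200, -0.9917, -0.2600)
ω' = ω + α·dt = (-1.4680, -0.6992, 0.0740)
Hamilton product q⊗(0,ω) = (0.0134933, 1.2304210, 0.9321869, -0.4867326)
q' = normalize(q + ½dt·q⊗(0,ω)) = (-0.9328, 0.1447, -0.1814, -0.2759)

p' = (2.2900, 1.9600, 1.3400)
q' = (-0.9328, 0.1447, -0.1814, -0.2759)
v' = (1.1600, -0.3267, 1.2333)
ω' = (-1.4680, -0.6992, 0.0740)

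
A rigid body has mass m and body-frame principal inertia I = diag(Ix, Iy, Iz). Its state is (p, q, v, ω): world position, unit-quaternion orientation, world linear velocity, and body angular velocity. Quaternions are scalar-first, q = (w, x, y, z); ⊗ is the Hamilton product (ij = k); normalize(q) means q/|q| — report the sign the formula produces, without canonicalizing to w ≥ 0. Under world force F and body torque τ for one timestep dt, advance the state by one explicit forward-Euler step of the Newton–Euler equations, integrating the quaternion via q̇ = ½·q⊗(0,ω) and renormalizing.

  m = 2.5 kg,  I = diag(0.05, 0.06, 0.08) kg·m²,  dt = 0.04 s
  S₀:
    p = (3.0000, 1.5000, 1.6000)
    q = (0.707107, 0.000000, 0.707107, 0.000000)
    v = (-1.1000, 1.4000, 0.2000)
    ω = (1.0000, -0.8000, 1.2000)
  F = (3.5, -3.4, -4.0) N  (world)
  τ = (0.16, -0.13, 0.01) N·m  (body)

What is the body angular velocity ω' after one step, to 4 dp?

angular accel α = (3.5840, -1.5667, 0.2250)
new body rate ω' = (1.1434, -0.8627, 1.2090)

ω' = (1.1434, -0.8627, 1.2090)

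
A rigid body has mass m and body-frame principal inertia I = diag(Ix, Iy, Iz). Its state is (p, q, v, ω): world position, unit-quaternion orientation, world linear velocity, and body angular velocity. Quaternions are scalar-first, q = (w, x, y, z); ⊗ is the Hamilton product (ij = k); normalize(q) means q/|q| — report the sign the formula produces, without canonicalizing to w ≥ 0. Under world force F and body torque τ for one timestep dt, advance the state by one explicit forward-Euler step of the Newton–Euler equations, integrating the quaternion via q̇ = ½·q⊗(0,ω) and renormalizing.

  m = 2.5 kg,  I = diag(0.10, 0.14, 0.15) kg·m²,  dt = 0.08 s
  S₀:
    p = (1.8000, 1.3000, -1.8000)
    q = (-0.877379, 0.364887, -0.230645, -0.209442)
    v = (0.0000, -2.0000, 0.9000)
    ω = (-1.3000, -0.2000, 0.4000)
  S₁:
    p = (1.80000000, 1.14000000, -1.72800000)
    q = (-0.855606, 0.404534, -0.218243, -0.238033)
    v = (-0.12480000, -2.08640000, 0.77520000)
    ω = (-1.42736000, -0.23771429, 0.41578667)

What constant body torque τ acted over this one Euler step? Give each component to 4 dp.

Δω = ω₁−ω₀ = (-0.12736000, -0.03771429, 0.01578667)
I·α + gyro = (-0.1600, -0.0400, 0.0400)

τ = (-0.1600, -0.0400, 0.0400)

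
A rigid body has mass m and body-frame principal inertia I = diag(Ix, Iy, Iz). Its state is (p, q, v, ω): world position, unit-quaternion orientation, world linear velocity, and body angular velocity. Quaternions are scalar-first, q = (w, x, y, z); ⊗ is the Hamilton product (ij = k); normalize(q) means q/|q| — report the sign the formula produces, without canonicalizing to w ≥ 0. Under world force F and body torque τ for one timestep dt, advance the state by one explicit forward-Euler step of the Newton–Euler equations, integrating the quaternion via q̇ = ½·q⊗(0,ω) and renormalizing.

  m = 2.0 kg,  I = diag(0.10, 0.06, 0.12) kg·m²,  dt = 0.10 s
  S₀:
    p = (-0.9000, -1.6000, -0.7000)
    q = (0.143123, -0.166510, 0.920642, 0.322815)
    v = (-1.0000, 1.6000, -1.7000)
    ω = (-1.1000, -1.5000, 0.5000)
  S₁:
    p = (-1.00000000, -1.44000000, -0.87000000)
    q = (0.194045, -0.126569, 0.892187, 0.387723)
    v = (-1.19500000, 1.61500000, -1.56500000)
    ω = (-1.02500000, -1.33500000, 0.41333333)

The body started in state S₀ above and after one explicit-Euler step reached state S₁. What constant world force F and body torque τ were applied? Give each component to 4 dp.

F = (-3.9000, 0.3000, 2.7000)
τ = (0.0300, 0.1100, -0.1700)

rate change Δω = (0.07500000, 0.16500000, -0.08666667)
I·α + gyro = (0.0300, 0.1100, -0.1700)
Δv = v₁−v₀ = (-0.19500000, 0.01500000, 0.13500000)
applied force F = (-3.9000, 0.3000, 2.7000)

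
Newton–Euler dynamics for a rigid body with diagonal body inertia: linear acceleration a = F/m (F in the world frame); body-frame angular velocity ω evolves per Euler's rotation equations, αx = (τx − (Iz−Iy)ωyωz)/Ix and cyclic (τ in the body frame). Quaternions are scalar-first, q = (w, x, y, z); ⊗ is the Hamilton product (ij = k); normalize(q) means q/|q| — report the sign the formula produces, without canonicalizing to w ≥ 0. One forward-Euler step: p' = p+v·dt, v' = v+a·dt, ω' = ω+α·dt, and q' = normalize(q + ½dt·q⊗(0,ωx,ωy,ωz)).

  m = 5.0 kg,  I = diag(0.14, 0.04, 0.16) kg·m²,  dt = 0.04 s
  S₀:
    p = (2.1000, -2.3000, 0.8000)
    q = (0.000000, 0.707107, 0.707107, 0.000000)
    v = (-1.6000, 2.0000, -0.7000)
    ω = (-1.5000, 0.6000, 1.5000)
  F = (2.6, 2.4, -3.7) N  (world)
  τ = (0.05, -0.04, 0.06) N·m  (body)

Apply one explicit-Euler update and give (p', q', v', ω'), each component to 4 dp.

p' = (2.0360, -2.2200, 0.7720)
q' = (0.0127, 0.7276, 0.6852, 0.0297)
v' = (-1.5792, 2.0192, -0.7296)
ω' = (-1.5166, 0.5150, 1.4925)

linear accel F/m = (0.5200, 0.4800, -0.7400)
p' = p + v·dt = (2.0360, -2.2200, 0.7720)
v + (F/m)dt = (-1.5792, 2.0192, -0.7296)
gyro term ω×Iω = (0.1080, 0.0450, 0.0900)
(τ − ω×Iω)/I = (-0.4143, -2.1250, -0.1875)
ω + α·dt = (-1.5166, 0.5150, 1.4925)
2q̇ = q⊗(0,ω) = (0.6363963, 1.0606605, -1.0606605, 1.4849247)
q + ½dt·q⊗(0,ω), renormalized = (0.0127, 0.7276, 0.6852, 0.0297)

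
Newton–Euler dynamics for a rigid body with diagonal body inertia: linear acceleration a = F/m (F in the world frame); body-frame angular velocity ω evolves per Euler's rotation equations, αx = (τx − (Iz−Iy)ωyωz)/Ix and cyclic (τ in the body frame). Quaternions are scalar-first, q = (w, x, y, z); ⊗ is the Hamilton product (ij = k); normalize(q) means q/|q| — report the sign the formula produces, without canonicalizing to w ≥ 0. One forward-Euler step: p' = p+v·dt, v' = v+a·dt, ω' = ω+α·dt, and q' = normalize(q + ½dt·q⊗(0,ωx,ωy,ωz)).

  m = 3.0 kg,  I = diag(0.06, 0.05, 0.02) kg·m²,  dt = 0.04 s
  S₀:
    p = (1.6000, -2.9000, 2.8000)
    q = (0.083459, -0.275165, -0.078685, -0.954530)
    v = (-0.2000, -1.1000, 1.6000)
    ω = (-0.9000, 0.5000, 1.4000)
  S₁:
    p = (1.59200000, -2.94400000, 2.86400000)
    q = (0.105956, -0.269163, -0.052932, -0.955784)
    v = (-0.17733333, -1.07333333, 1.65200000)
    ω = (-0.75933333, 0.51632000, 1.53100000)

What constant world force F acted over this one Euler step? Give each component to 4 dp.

velocity change Δv = (0.02266667, 0.02666667, 0.05200000)
m·(v₁−v₀)/dt = (1.7000, 2.0000, 3.9000)

F = (1.7000, 2.0000, 3.9000)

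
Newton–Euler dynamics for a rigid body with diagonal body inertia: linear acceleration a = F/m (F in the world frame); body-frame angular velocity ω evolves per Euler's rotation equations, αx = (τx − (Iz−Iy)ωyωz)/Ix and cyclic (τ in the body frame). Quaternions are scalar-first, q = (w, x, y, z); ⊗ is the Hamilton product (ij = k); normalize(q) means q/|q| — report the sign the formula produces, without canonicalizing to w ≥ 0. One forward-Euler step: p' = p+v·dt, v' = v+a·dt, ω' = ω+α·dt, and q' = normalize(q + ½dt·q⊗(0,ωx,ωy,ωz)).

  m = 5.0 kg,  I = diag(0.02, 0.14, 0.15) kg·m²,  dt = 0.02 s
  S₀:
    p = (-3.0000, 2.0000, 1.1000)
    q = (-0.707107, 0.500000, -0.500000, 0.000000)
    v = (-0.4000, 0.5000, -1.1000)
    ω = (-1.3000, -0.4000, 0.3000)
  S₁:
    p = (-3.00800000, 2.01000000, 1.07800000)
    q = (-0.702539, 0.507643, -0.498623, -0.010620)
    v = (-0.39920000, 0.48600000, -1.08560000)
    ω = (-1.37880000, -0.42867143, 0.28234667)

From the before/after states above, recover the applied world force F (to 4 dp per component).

F = (0.2000, -3.5000, 3.6000)

Δv = v₁−v₀ = (0.00080000, -0.01400000, 0.01440000)
F = m·Δv/dt = (0.2000, -3.5000, 3.6000)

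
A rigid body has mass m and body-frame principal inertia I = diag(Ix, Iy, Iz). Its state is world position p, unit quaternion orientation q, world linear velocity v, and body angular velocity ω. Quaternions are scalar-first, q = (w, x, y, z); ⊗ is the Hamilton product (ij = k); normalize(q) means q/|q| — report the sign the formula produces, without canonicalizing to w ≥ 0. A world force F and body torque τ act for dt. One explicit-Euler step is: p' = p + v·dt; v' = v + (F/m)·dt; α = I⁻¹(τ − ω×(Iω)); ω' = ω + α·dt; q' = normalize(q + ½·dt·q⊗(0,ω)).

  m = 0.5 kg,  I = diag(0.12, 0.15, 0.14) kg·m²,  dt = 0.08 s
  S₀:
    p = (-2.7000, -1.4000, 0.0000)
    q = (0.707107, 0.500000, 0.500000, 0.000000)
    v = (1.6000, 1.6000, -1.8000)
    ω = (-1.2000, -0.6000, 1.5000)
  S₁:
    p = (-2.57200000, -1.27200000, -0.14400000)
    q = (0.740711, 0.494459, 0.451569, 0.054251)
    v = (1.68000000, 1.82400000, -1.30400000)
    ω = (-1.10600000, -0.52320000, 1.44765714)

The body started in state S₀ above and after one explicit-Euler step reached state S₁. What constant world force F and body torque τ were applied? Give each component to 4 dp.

Δv = v₁−v₀ = (0.08000000, 0.22400000, 0.49600000)
applied force F = (0.5000, 1.4000, 3.1000)
rate change Δω = (0.09400000, 0.07680000, -0.05234286)
τ = I·(Δω/dt) + ω₀×(Iω₀) = (0.1500, 0.1800, -0.0700)

F = (0.5000, 1.4000, 3.1000)
τ = (0.1500, 0.1800, -0.0700)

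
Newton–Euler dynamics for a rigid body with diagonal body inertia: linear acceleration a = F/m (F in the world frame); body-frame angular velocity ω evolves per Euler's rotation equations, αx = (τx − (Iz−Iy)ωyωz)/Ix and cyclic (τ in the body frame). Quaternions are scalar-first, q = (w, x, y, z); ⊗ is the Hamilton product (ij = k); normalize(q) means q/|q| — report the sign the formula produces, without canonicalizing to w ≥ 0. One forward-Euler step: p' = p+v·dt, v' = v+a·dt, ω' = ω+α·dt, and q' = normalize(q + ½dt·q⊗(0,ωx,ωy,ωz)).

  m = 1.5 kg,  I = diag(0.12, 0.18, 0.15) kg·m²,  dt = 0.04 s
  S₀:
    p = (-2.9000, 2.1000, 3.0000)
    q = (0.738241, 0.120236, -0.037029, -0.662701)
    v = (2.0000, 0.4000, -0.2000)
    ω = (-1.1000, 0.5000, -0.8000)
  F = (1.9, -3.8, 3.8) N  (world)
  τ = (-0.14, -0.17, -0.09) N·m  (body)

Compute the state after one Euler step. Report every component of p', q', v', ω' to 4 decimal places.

(τ − ω×Iω)/I = (-1.2667, -0.7978, -0.3800)
new body rate ω' = (-1.1507, 0.4681, -0.8152)
2q̇ = q⊗(0,ω) = (-0.3793867, -0.4510914, 1.1942804, -0.5712067)
q + ½dt·q⊗(0,ω), renormalized = (0.7303, 0.1112, -0.0131, -0.6738)
a = F/m = (1.2667, -2.5333, 2.5333)
new position p' = (-2.8200, 2.1160, 2.9920)
v' = v + a·dt = (2.0507, 0.2987, -0.0987)

p' = (-2.8200, 2.1160, 2.9920)
q' = (0.7303, 0.1112, -0.0131, -0.6738)
v' = (2.0507, 0.2987, -0.0987)
ω' = (-1.1507, 0.4681, -0.8152)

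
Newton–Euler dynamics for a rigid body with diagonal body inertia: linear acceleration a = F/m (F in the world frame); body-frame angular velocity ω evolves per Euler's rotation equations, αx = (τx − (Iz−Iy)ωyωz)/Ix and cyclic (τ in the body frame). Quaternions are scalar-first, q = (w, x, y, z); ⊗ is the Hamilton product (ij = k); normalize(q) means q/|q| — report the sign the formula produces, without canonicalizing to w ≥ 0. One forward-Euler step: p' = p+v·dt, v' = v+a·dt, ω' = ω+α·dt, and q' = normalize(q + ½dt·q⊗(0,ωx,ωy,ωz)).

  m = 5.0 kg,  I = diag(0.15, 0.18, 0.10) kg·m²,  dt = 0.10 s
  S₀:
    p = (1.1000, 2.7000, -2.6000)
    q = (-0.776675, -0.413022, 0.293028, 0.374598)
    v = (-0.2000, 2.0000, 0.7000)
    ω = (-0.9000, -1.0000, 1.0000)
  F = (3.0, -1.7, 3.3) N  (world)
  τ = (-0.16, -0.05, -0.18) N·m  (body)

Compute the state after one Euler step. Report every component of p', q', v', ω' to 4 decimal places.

new position p' = (1.0800, 2.9000, -2.5300)
new velocity v' = (-0.1400, 1.9660, 0.7660)
angular accel α = (-1.6000, -0.0278, -2.0700)
ω' = ω + α·dt = (-1.0600, -1.0028, 0.7930)
q⊗(0,ω) = (-0.4532898, 1.3666335, 0.8525588, -0.0999278)
q' = normalize(q + ½dt·q⊗(0,ω)) = (-0.7965, -0.3435, 0.3345, 0.3683)

p' = (1.0800, 2.9000, -2.5300)
q' = (-0.7965, -0.3435, 0.3345, 0.3683)
v' = (-0.1400, 1.9660, 0.7660)
ω' = (-1.0600, -1.0028, 0.7930)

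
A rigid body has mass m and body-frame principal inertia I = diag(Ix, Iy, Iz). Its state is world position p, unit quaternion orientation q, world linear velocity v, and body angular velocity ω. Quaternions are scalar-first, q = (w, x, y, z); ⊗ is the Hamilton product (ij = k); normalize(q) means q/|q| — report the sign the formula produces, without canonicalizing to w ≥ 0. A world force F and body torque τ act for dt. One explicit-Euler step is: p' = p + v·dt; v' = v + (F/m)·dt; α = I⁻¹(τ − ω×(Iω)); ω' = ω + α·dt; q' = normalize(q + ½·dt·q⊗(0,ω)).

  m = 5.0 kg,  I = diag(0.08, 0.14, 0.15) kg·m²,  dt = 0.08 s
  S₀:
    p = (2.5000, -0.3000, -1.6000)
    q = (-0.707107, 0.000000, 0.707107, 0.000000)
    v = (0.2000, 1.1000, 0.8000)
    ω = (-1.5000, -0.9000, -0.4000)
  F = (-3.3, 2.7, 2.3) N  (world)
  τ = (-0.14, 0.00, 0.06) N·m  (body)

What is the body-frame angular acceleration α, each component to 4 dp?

α = (-1.7950, 0.3000, -0.1400)

precession coupling ω×(Iω) = (0.0036, -0.0420, 0.0810)
(τ − ω×Iω)/I = (-1.7950, 0.3000, -0.1400)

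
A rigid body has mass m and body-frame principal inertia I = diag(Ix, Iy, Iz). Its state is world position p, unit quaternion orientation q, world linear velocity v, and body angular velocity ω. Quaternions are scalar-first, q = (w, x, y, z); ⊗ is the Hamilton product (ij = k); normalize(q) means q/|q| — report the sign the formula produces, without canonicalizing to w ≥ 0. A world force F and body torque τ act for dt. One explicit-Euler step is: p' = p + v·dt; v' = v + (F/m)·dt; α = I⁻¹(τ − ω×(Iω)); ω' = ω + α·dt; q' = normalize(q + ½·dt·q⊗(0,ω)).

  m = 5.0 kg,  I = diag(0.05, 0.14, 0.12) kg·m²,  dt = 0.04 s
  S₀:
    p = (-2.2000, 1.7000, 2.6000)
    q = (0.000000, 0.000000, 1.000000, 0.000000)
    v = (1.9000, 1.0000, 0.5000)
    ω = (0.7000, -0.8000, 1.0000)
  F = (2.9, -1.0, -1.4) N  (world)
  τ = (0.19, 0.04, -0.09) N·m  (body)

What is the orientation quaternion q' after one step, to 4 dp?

q' = (0.0160, 0.0200, 0.9996, -0.0140)

2q̇ = q⊗(0,ω) = (0.8000000, 1.0000000, 0.0000000, -0.7000000)
q' = normalize(q + ½dt·q⊗(0,ω)) = (0.0160, 0.0200, 0.9996, -0.0140)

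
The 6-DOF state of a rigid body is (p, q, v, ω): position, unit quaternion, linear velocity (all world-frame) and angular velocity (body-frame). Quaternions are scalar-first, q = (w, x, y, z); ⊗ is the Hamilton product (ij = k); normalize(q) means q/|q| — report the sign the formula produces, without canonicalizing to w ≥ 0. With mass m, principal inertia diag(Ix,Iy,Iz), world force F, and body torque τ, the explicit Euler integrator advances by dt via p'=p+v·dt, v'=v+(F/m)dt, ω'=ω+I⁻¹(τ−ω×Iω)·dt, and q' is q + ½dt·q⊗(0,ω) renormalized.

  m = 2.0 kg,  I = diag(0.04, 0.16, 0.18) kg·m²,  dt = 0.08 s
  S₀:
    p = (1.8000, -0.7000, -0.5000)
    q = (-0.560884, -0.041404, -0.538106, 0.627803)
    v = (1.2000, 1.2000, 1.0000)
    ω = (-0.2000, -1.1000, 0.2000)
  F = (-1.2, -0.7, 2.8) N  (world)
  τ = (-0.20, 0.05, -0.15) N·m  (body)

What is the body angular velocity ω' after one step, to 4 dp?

ω' = (-0.5912, -1.0778, 0.1216)

ω×(Iω) gyroscopic = (-0.0044, 0.0056, 0.0264)
angular accel α = (-4.8900, 0.2775, -0.9800)
ω + α·dt = (-0.5912, -1.0778, 0.1216)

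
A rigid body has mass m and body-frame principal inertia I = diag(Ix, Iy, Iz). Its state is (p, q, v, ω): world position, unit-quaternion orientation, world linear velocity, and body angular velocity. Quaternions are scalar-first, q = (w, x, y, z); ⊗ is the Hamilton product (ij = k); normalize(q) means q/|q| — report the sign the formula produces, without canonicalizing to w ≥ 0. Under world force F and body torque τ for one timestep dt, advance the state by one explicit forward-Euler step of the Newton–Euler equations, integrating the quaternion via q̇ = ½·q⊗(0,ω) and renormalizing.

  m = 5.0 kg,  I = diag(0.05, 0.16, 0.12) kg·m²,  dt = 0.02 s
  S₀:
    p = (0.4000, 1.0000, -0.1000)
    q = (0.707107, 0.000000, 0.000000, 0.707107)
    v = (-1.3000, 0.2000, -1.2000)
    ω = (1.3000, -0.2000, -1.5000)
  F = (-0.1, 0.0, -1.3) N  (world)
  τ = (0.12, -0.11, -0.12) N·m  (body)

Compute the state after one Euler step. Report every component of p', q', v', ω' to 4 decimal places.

p' = (0.3740, 1.0040, -0.1240)
q' = (0.7176, 0.0106, 0.0078, 0.6964)
v' = (-1.3004, 0.2000, -1.2052)
ω' = (1.3528, -0.2308, -1.5152)

gyro term ω×Iω = (-0.0120, 0.1365, -0.0286)
angular accel α = (2.6400, -1.5406, -0.7617)
new body rate ω' = (1.3528, -0.2308, -1.5152)
Hamilton product q⊗(0,ω) = (1.0606605, 1.0606605, 0.7778177, -1.0606605)
q' = normalize(q + ½dt·q⊗(0,ω)) = (0.7176, 0.0106, 0.0078, 0.6964)
linear accel F/m = (-0.0200, 0.0000, -0.2600)
new position p' = (0.3740, 1.0040, -0.1240)
v' = v + a·dt = (-1.3004, 0.2000, -1.2052)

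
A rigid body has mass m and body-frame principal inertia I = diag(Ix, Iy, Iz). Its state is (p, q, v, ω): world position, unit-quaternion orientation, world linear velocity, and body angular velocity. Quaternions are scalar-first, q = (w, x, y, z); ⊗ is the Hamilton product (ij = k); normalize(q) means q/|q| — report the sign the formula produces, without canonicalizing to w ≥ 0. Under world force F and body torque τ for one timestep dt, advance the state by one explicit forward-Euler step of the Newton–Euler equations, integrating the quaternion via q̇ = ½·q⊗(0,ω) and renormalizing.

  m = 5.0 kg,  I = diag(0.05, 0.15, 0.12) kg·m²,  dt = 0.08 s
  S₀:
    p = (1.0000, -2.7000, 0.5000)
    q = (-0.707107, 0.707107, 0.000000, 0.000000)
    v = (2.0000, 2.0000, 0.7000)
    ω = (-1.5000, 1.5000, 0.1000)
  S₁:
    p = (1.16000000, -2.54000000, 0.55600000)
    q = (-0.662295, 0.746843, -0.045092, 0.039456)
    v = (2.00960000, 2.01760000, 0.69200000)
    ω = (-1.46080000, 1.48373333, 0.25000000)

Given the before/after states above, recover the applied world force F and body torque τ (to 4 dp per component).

ω₁ − ω₀ = (0.03920000, -0.01626667, 0.15000000)
τ = I·(Δω/dt) + ω₀×(Iω₀) = (0.0200, -0.0200, 0.0000)
velocity change Δv = (0.00960000, 0.01760000, -0.00800000)
m·(v₁−v₀)/dt = (0.6000, 1.1000, -0.5000)

F = (0.6000, 1.1000, -0.5000)
τ = (0.0200, -0.0200, 0.0000)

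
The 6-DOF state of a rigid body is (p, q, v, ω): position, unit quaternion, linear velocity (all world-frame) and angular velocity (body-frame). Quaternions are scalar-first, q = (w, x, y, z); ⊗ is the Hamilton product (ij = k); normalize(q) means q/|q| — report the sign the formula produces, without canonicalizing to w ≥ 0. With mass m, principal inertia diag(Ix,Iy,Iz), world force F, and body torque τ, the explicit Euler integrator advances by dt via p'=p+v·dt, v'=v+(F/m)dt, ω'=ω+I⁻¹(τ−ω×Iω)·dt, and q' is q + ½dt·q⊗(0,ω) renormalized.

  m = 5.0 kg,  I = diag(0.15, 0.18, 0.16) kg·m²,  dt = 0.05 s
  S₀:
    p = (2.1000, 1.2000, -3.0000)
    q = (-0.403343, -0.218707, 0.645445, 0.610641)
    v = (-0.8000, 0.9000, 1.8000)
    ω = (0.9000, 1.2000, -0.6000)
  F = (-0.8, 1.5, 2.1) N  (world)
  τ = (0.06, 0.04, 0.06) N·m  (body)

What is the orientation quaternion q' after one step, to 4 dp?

2q̇ = q⊗(0,ω) = (-0.2113131, -1.4830449, -0.0656589, -0.6013431)
updated quaternion q' = (-0.4083, -0.2556, 0.6433, 0.5951)

q' = (-0.4083, -0.2556, 0.6433, 0.5951)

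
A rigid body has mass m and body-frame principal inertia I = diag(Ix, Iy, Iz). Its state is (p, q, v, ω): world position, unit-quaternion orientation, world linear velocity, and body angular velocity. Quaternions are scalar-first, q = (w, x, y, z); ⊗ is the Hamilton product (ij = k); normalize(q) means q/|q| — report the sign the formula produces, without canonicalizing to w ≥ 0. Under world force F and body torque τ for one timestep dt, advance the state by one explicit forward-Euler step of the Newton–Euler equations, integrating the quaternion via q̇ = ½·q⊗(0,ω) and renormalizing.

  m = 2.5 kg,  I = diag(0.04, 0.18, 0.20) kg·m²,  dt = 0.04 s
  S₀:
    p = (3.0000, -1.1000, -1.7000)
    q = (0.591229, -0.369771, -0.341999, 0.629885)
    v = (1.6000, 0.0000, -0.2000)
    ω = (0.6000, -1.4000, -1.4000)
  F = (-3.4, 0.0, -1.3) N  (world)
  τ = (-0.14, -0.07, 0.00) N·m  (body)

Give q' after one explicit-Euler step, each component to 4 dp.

q⊗(0,ω) = (0.6249030, 1.7153750, -0.9674690, -0.1048418)
q + ½dt·q⊗(0,ω), renormalized = (0.6032, -0.3352, -0.3610, 0.6273)

q' = (0.6032, -0.3352, -0.3610, 0.6273)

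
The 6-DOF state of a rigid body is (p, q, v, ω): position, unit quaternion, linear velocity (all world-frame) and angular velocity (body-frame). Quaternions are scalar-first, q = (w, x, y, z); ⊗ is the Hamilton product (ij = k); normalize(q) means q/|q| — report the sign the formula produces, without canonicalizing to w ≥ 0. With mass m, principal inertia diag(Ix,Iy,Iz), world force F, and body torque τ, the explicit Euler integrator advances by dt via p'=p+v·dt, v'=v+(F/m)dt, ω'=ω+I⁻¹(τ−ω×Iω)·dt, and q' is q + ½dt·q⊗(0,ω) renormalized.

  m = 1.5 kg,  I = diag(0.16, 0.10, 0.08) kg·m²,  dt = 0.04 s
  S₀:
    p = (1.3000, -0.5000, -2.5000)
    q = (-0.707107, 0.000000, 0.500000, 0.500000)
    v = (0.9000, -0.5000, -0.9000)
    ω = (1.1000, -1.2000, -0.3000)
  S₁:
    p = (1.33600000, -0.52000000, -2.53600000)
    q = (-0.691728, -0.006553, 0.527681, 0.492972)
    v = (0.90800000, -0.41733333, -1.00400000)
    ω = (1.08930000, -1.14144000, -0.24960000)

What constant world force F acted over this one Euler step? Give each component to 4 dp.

Δv = v₁−v₀ = (0.00800000, 0.08266667, -0.10400000)
F = m·Δv/dt = (0.3000, 3.1000, -3.9000)

F = (0.3000, 3.1000, -3.9000)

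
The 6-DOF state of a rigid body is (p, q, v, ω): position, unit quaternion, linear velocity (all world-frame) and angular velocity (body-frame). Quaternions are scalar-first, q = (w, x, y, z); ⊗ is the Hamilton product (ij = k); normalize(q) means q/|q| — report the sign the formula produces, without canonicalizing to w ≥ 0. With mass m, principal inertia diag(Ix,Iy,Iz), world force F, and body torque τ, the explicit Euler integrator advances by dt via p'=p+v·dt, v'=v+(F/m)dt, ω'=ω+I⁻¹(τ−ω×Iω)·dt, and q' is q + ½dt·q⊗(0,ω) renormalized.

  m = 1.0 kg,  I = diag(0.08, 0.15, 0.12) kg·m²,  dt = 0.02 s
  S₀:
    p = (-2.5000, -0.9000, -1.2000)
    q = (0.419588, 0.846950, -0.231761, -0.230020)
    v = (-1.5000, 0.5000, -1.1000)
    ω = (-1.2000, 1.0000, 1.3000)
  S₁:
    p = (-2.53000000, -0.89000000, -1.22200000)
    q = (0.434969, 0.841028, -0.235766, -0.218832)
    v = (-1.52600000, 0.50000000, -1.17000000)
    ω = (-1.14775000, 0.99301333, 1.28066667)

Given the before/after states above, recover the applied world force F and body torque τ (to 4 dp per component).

F = (-1.3000, 0.0000, -3.5000)
τ = (0.1700, 0.0100, -0.2000)

v₁ − v₀ = (-0.02600000, 0.00000000, -0.07000000)
F = m·Δv/dt = (-1.3000, 0.0000, -3.5000)
ω₁ − ω₀ = (0.05225000, -0.00698667, -0.01933333)
applied torque τ = (0.1700, 0.0100, -0.2000)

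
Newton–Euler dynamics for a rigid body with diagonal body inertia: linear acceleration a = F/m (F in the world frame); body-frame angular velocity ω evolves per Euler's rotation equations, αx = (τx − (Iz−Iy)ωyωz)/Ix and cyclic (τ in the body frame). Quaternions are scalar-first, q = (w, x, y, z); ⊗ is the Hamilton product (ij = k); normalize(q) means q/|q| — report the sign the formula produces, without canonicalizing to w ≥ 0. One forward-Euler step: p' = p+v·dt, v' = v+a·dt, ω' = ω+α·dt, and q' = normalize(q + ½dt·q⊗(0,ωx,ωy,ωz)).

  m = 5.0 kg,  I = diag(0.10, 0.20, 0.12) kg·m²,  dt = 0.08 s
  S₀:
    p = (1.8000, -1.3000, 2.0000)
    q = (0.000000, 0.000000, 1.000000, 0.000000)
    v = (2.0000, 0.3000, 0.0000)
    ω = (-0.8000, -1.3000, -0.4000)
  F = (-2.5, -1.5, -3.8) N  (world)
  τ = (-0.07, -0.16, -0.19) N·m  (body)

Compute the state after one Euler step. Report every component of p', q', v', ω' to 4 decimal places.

angular accel α = (-0.2840, -0.7680, -2.4500)
new body rate ω' = (-0.8227, -1.3614, -0.5960)
q⊗(0,ω) = (1.3000000, -0.4000000, 0.0000000, 0.8000000)
q' = normalize(q + ½dt·q⊗(0,ω)) = (0.0519, -0.0160, 0.9980, 0.0319)
linear accel F/m = (-0.5000, -0.3000, -0.7600)
p' = p + v·dt = (1.9600, -1.2760, 2.0000)
v + (F/m)dt = (1.9600, 0.2760, -0.0608)

p' = (1.9600, -1.2760, 2.0000)
q' = (0.0519, -0.0160, 0.9980, 0.0319)
v' = (1.9600, 0.2760, -0.0608)
ω' = (-0.8227, -1.3614, -0.5960)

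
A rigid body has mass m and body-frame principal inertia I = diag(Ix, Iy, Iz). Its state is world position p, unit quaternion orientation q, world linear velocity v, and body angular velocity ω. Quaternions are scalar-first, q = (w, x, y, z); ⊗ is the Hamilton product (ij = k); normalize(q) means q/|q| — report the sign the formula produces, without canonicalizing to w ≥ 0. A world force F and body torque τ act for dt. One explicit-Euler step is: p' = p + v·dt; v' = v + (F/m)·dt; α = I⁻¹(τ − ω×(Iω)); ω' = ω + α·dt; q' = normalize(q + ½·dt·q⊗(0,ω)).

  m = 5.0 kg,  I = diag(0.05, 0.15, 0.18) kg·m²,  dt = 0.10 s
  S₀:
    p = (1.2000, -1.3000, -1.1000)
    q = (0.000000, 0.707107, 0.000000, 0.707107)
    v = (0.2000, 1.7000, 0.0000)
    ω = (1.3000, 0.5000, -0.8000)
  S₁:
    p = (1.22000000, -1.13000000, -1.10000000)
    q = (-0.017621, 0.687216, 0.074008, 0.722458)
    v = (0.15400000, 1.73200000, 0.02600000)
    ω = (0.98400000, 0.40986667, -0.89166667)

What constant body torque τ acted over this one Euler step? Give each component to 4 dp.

rate change Δω = (-0.31600000, -0.09013333, -0.09166667)
I·α + gyro = (-0.1700, 0.0000, -0.1000)

τ = (-0.1700, 0.0000, -0.1000)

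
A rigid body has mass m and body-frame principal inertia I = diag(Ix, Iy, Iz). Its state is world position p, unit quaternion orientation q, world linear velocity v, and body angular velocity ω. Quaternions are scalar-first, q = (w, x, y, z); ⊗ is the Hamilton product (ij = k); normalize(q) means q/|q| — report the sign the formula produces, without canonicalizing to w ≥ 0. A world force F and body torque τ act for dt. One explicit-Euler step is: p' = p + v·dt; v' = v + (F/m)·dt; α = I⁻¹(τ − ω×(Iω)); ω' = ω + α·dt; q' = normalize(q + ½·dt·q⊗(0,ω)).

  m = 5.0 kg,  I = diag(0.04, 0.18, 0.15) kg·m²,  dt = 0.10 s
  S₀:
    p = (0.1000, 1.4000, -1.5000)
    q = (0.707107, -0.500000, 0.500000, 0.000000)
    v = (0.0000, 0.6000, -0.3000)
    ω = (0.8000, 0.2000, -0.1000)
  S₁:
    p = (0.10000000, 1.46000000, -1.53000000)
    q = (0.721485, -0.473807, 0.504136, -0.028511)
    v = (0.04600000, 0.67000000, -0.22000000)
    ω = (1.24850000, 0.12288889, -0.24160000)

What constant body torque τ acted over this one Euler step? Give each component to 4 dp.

Δω = ω₁−ω₀ = (0.44850000, -0.07711111, -0.14160000)
τ = I·(Δω/dt) + ω₀×(Iω₀) = (0.1800, -0.1300, -0.1900)

τ = (0.1800, -0.1300, -0.1900)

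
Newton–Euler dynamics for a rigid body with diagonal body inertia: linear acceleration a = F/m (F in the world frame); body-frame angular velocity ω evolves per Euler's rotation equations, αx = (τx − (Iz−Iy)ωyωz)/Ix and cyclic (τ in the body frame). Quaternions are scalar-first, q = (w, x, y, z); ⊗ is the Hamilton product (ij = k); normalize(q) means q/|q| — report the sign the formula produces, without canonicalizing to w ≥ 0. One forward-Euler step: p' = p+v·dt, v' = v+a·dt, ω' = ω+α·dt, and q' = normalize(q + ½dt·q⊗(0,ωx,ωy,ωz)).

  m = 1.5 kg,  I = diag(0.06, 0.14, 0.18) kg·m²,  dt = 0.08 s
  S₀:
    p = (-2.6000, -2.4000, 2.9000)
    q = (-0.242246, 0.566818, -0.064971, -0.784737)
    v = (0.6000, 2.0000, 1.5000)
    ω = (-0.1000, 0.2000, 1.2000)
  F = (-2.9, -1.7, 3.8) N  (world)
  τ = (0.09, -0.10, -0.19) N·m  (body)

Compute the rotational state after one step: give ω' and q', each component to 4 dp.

ω' = (0.0072, 0.1346, 1.1163)
q' = (-0.2016, 0.5703, -0.0909, -0.7911)

angular accel α = (1.3400, -0.8171, -1.0467)
ω + α·dt = (0.0072, 0.1346, 1.1163)
q⊗(0,ω) = (1.0113604, 0.1032068, -0.6501571, -0.1838287)
q + ½dt·q⊗(0,ω), renormalized = (-0.2016, 0.5703, -0.0909, -0.7911)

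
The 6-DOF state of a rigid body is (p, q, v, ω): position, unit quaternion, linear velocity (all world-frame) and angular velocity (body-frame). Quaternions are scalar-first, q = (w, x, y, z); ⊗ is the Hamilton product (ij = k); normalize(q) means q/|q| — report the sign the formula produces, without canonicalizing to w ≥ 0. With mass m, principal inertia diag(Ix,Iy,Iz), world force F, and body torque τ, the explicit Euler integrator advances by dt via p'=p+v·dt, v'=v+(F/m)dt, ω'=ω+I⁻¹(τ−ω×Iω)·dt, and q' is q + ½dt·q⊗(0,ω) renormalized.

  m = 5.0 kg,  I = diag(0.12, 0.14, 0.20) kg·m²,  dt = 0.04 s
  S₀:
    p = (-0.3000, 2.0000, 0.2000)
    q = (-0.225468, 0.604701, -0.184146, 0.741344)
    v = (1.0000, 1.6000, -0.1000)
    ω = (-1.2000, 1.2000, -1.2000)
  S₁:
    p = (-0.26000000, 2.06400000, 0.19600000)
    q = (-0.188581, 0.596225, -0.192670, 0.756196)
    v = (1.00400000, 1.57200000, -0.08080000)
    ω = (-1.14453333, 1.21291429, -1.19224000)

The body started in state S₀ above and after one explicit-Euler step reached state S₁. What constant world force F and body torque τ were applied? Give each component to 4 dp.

F = (0.5000, -3.5000, 2.4000)
τ = (0.0800, -0.0700, 0.0100)

Δω = ω₁−ω₀ = (0.05546667, 0.01291429, 0.00776000)
gyro term ω₀×Iω₀ = (-0.0864, -0.1152, -0.0288)
applied torque τ = (0.0800, -0.0700, 0.0100)
velocity change Δv = (0.00400000, -0.02800000, 0.01920000)
applied force F = (0.5000, -3.5000, 2.4000)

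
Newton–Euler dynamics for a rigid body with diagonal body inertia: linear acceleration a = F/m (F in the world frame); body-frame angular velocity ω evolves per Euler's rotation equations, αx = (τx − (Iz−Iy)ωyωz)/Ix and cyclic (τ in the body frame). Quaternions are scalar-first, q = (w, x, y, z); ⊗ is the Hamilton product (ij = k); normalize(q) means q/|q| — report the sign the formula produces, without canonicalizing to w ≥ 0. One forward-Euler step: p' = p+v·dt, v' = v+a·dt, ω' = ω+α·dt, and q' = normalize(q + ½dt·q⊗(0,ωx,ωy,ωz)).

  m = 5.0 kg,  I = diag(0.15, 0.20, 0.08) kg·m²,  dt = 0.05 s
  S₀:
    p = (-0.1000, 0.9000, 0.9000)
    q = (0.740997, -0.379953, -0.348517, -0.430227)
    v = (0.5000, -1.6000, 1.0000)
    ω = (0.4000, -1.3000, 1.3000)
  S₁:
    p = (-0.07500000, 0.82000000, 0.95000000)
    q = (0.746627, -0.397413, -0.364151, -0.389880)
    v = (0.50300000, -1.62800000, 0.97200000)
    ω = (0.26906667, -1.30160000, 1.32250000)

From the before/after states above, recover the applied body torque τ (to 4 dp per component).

τ = (-0.1900, 0.0300, 0.0100)

ω₁ − ω₀ = (-0.13093333, -0.00160000, 0.02250000)
ω₀×(Iω₀) = (0.2028, 0.0364, -0.0260)
I·α + gyro = (-0.1900, 0.0300, 0.0100)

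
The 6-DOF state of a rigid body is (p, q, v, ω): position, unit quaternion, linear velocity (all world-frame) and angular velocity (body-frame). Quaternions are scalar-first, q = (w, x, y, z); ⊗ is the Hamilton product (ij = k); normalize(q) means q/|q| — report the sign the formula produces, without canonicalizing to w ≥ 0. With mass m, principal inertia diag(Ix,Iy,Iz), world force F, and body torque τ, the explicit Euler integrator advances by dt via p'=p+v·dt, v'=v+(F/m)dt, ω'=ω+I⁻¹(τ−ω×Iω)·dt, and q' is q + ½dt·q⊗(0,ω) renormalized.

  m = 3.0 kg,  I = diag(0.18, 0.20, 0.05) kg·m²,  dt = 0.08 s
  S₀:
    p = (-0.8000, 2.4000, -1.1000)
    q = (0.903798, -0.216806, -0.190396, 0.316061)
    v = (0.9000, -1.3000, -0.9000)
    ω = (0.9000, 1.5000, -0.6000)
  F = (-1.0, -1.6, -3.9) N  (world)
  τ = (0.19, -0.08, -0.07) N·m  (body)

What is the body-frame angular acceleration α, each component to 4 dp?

α = (0.3056, -0.0490, -1.9400)

ω×(Iω) gyroscopic = (0.1350, -0.0702, 0.0270)
angular accel α = (0.3056, -0.0490, -1.9400)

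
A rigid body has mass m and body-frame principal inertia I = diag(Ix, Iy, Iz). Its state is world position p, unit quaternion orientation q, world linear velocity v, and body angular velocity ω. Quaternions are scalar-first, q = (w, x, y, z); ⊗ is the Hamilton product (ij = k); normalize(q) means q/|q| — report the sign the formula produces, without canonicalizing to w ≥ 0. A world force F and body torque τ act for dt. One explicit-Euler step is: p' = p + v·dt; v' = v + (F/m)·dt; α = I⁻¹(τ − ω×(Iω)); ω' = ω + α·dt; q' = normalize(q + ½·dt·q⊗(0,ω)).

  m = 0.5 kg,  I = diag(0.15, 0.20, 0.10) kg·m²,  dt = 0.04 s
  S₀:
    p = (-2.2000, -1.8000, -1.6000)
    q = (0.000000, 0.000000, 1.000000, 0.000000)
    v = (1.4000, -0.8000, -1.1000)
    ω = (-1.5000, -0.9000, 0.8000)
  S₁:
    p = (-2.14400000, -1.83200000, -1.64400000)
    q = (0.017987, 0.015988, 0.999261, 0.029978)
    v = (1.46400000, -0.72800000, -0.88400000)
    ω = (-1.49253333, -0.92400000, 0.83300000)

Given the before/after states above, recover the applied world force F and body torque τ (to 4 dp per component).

rate change Δω = (0.00746667, -0.02400000, 0.03300000)
τ = I·(Δω/dt) + ω₀×(Iω₀) = (0.1000, -0.1800, 0.1500)
velocity change Δv = (0.06400000, 0.07200000, 0.21600000)
m·(v₁−v₀)/dt = (0.8000, 0.9000, 2.7000)

F = (0.8000, 0.9000, 2.7000)
τ = (0.1000, -0.1800, 0.1500)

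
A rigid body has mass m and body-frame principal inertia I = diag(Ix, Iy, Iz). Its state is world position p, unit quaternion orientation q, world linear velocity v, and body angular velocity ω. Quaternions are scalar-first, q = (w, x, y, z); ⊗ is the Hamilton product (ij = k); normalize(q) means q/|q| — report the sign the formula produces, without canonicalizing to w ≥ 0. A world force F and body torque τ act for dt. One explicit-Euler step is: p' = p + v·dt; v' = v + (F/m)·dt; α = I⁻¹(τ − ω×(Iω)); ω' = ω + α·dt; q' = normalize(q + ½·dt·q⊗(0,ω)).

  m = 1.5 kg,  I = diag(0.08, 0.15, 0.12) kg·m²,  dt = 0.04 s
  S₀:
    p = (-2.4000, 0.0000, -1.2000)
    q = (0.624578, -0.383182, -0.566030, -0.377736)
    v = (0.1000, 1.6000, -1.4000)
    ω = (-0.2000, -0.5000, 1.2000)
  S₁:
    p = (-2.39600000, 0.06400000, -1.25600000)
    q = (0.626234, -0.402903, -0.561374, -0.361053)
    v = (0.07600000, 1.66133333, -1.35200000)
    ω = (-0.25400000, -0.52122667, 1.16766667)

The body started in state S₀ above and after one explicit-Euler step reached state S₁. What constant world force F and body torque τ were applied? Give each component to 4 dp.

v₁ − v₀ = (-0.02400000, 0.06133333, 0.04800000)
F = m·Δv/dt = (-0.9000, 2.3000, 1.8000)
rate change Δω = (-0.05400000, -0.02122667, -0.03233333)
I·α + gyro = (-0.0900, -0.0700, -0.0900)

F = (-0.9000, 2.3000, 1.8000)
τ = (-0.0900, -0.0700, -0.0900)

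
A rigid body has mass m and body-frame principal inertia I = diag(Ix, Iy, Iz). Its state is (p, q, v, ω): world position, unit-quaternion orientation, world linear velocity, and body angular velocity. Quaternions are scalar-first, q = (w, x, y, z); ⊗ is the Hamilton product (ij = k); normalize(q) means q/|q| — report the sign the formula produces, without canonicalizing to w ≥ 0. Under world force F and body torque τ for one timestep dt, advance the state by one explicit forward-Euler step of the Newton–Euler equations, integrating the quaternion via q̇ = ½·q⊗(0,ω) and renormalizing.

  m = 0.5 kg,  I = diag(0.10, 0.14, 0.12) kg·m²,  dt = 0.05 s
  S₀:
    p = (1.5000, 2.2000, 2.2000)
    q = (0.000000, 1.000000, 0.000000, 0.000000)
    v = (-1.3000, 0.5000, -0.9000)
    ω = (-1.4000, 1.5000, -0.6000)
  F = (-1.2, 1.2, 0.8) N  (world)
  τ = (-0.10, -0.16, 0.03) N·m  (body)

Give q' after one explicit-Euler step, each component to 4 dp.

q' = (0.0350, 0.9986, 0.0150, 0.0374)

q⊗(0,ω) = (1.4000000, 0.0000000, 0.6000000, 1.5000000)
q' = normalize(q + ½dt·q⊗(0,ω)) = (0.0350, 0.9986, 0.0150, 0.0374)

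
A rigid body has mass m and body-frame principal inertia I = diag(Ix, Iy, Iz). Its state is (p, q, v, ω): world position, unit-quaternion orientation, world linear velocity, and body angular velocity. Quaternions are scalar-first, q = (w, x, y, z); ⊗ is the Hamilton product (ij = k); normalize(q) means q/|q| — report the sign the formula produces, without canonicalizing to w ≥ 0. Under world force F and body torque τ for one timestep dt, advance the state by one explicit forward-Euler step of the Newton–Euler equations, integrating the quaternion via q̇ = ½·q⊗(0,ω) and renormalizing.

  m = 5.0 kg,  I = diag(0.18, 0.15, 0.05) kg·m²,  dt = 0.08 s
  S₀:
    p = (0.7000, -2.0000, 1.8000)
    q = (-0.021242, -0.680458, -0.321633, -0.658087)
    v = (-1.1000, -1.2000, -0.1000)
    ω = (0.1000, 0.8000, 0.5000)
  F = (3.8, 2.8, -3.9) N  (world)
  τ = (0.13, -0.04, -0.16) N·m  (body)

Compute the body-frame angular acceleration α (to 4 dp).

precession coupling ω×(Iω) = (-0.0400, 0.0065, -0.0024)
angular accel α = (0.9444, -0.3100, -3.1520)

α = (0.9444, -0.3100, -3.1520)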